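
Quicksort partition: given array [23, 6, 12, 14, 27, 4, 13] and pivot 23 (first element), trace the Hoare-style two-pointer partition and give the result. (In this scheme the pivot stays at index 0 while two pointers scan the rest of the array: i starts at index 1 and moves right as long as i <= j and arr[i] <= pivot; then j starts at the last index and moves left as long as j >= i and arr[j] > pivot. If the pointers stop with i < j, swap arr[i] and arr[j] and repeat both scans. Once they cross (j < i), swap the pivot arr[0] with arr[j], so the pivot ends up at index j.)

Hoare-style two-pointer partition with pivot = 23:

Initial array: [23, 6, 12, 14, 27, 4, 13]

Pointers start at i = 1, j = 6.
i stops at index 4 (arr[4]=27 > 23), j stops at index 6 (arr[6]=13 <= 23): swap arr[4] and arr[6], array becomes [23, 6, 12, 14, 13, 4, 27]
i ends at 6, j ends at 5: the pointers have crossed (j < i), so scanning stops.

Swap pivot arr[0] with arr[5] to place pivot at position 5: [4, 6, 12, 14, 13, 23, 27]
Pivot position: 5

After partitioning with pivot 23, the array becomes [4, 6, 12, 14, 13, 23, 27]. The pivot is placed at index 5. All elements to the left of the pivot are <= 23, and all elements to the right are > 23.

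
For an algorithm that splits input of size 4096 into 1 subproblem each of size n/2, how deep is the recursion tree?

For divide and conquer with division factor 2:

Problem sizes at each level:
Level 0: 4096
Level 1: 2048
Level 2: 1024
Level 3: 512
Level 4: 256
Level 5: 128
Level 6: 64
Level 7: 32
Level 8: 16
Level 9: 8
Level 10: 4
Level 11: 2
Level 12: 1

The root is level 0 and the size-1 base case is level 12 (the tree spans levels 0 through 12, i.e. 13 levels counting the root), so the depth is the number of divisions: log_2(4096) = 12

The recursion tree depth is log_2(4096) = 12. At each level, the problem size is divided by 2, so it takes 12 divisions to reduce to a base case of size 1. The algorithm makes 1 recursive call at each level.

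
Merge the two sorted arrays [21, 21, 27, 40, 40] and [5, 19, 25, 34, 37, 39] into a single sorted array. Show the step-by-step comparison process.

Merging process:

Compare 21 vs 5: take 5 from right. Merged: [5]
Compare 21 vs 19: take 19 from right. Merged: [5, 19]
Compare 21 vs 25: take 21 from left. Merged: [5, 19, 21]
Compare 21 vs 25: take 21 from left. Merged: [5, 19, 21, 21]
Compare 27 vs 25: take 25 from right. Merged: [5, 19, 21, 21, 25]
Compare 27 vs 34: take 27 from left. Merged: [5, 19, 21, 21, 25, 27]
Compare 40 vs 34: take 34 from right. Merged: [5, 19, 21, 21, 25, 27, 34]
Compare 40 vs 37: take 37 from right. Merged: [5, 19, 21, 21, 25, 27, 34, 37]
Compare 40 vs 39: take 39 from right. Merged: [5, 19, 21, 21, 25, 27, 34, 37, 39]
Append remaining from left: [40, 40]. Merged: [5, 19, 21, 21, 25, 27, 34, 37, 39, 40, 40]

Final merged array: [5, 19, 21, 21, 25, 27, 34, 37, 39, 40, 40]
Total comparisons: 9

The merged array is [5, 19, 21, 21, 25, 27, 34, 37, 39, 40, 40], requiring 9 comparisons. The merge step runs in O(n) time where n is the total number of elements.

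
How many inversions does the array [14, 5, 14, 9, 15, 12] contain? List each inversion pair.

Finding inversions in [14, 5, 14, 9, 15, 12]:

(0, 1): arr[0]=14 > arr[1]=5
(0, 3): arr[0]=14 > arr[3]=9
(0, 5): arr[0]=14 > arr[5]=12
(2, 3): arr[2]=14 > arr[3]=9
(2, 5): arr[2]=14 > arr[5]=12
(4, 5): arr[4]=15 > arr[5]=12

Total inversions: 6

The array has 6 inversion(s): (0,1), (0,3), (0,5), (2,3), (2,5), (4,5). Each pair (i,j) satisfies i < j and arr[i] > arr[j].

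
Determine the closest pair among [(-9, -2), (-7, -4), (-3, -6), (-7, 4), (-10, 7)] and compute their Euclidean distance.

Computing all pairwise distances among 5 points:

d((-9, -2), (-7, -4)) = 2.8284 <-- minimum
d((-9, -2), (-3, -6)) = 7.2111
d((-9, -2), (-7, 4)) = 6.3246
d((-9, -2), (-10, 7)) = 9.0554
d((-7, -4), (-3, -6)) = 4.4721
d((-7, -4), (-7, 4)) = 8.0
d((-7, -4), (-10, 7)) = 11.4018
d((-3, -6), (-7, 4)) = 10.7703
d((-3, -6), (-10, 7)) = 14.7648
d((-7, 4), (-10, 7)) = 4.2426

Closest pair: (-9, -2) and (-7, -4) with distance 2.8284

The closest pair is (-9, -2) and (-7, -4) with Euclidean distance 2.8284. For 5 points, brute-force pairwise comparison is shown above. For large n, the divide-and-conquer algorithm (sort by x, recurse on halves, check the dividing strip) achieves O(n log n).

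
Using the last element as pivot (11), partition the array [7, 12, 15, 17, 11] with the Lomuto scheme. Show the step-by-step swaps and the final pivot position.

Lomuto partition with pivot = 11:

Initial array: [7, 12, 15, 17, 11]

arr[0]=7 <= 11: swap with position 0, array becomes [7, 12, 15, 17, 11]
arr[1]=12 > 11: no swap
arr[2]=15 > 11: no swap
arr[3]=17 > 11: no swap

Place pivot at position 1: [7, 11, 15, 17, 12]
Pivot position: 1

After partitioning with pivot 11, the array becomes [7, 11, 15, 17, 12]. The pivot is placed at index 1. All elements to the left of the pivot are <= 11, and all elements to the right are > 11.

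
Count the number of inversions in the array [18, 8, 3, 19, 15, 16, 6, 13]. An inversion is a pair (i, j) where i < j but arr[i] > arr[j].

Finding inversions in [18, 8, 3, 19, 15, 16, 6, 13]:

(0, 1): arr[0]=18 > arr[1]=8
(0, 2): arr[0]=18 > arr[2]=3
(0, 4): arr[0]=18 > arr[4]=15
(0, 5): arr[0]=18 > arr[5]=16
(0, 6): arr[0]=18 > arr[6]=6
(0, 7): arr[0]=18 > arr[7]=13
(1, 2): arr[1]=8 > arr[2]=3
(1, 6): arr[1]=8 > arr[6]=6
(3, 4): arr[3]=19 > arr[4]=15
(3, 5): arr[3]=19 > arr[5]=16
(3, 6): arr[3]=19 > arr[6]=6
(3, 7): arr[3]=19 > arr[7]=13
(4, 6): arr[4]=15 > arr[6]=6
(4, 7): arr[4]=15 > arr[7]=13
(5, 6): arr[5]=16 > arr[6]=6
(5, 7): arr[5]=16 > arr[7]=13

Total inversions: 16

The array has 16 inversion(s): (0,1), (0,2), (0,4), (0,5), (0,6), (0,7), (1,2), (1,6), (3,4), (3,5), (3,6), (3,7), (4,6), (4,7), (5,6), (5,7). Each pair (i,j) satisfies i < j and arr[i] > arr[j].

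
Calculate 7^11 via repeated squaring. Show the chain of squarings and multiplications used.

Computing 7^11 by squaring (build up from 7^1; each line after the first costs one multiplication):

7^1 = 7
7^2 = (7^1)^2 = 7^2 = 49
7^4 = (7^2)^2 = 49^2 = 2401
7^5 = 7 * 7^4 = 7 * 2401 = 16807
7^10 = (7^5)^2 = 16807^2 = 282475249
7^11 = 7 * 7^10 = 7 * 282475249 = 1977326743

Result: 1977326743
Multiplications needed: 5 (5 lines after 7^1)

7^11 = 1977326743. Using exponentiation by squaring, this requires 5 multiplications. The key idea: if the exponent is even, square the half-power; if odd, multiply by the base once.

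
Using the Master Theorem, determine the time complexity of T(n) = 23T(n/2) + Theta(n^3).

Master Theorem for T(n) = 23T(n/2) + O(n^3):

a = 23, b = 2, c = 3
log_b(a) = log_2(23) = 4.5236

Case 1: c = 3 < log_2(23) = 4.5236
T(n) = O(n^(log_2 23))

For T(n) = 23T(n/2) + O(n^3): log_2(23) = 4.5236. This is Case 1 of the Master Theorem (c < log_b(a), work dominated by leaves), giving O(n^(log_2 23)).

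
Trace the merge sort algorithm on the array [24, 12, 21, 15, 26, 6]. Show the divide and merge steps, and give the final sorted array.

Merge sort trace:

Split: [24, 12, 21, 15, 26, 6] -> [24, 12, 21] and [15, 26, 6]
  Split: [24, 12, 21] -> [24] and [12, 21]
    Split: [12, 21] -> [12] and [21]
    Merge: [12] + [21] -> [12, 21]
  Merge: [24] + [12, 21] -> [12, 21, 24]
  Split: [15, 26, 6] -> [15] and [26, 6]
    Split: [26, 6] -> [26] and [6]
    Merge: [26] + [6] -> [6, 26]
  Merge: [15] + [6, 26] -> [6, 15, 26]
Merge: [12, 21, 24] + [6, 15, 26] -> [6, 12, 15, 21, 24, 26]

Final sorted array: [6, 12, 15, 21, 24, 26]

The merge sort proceeds by recursively splitting the array and merging sorted halves.
After all merges, the sorted array is [6, 12, 15, 21, 24, 26].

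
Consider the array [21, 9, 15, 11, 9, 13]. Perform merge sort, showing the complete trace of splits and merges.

Merge sort trace:

Split: [21, 9, 15, 11, 9, 13] -> [21, 9, 15] and [11, 9, 13]
  Split: [21, 9, 15] -> [21] and [9, 15]
    Split: [9, 15] -> [9] and [15]
    Merge: [9] + [15] -> [9, 15]
  Merge: [21] + [9, 15] -> [9, 15, 21]
  Split: [11, 9, 13] -> [11] and [9, 13]
    Split: [9, 13] -> [9] and [13]
    Merge: [9] + [13] -> [9, 13]
  Merge: [11] + [9, 13] -> [9, 11, 13]
Merge: [9, 15, 21] + [9, 11, 13] -> [9, 9, 11, 13, 15, 21]

Final sorted array: [9, 9, 11, 13, 15, 21]

The merge sort proceeds by recursively splitting the array and merging sorted halves.
After all merges, the sorted array is [9, 9, 11, 13, 15, 21].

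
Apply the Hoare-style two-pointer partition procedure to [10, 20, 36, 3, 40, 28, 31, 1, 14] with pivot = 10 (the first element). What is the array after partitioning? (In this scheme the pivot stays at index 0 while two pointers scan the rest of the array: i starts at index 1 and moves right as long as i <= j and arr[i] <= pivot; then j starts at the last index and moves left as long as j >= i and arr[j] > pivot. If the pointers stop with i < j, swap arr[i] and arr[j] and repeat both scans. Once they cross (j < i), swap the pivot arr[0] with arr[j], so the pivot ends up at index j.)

Hoare-style two-pointer partition with pivot = 10:

Initial array: [10, 20, 36, 3, 40, 28, 31, 1, 14]

Pointers start at i = 1, j = 8.
i stops at index 1 (arr[1]=20 > 10), j stops at index 7 (arr[7]=1 <= 10): swap arr[1] and arr[7], array becomes [10, 1, 36, 3, 40, 28, 31, 20, 14]
i stops at index 2 (arr[2]=36 > 10), j stops at index 3 (arr[3]=3 <= 10): swap arr[2] and arr[3], array becomes [10, 1, 3, 36, 40, 28, 31, 20, 14]
i ends at 3, j ends at 2: the pointers have crossed (j < i), so scanning stops.

Swap pivot arr[0] with arr[2] to place pivot at position 2: [3, 1, 10, 36, 40, 28, 31, 20, 14]
Pivot position: 2

After partitioning with pivot 10, the array becomes [3, 1, 10, 36, 40, 28, 31, 20, 14]. The pivot is placed at index 2. All elements to the left of the pivot are <= 10, and all elements to the right are > 10.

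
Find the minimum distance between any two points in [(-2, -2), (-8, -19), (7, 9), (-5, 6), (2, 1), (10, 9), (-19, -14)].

Computing all pairwise distances among 7 points:

d((-2, -2), (-8, -19)) = 18.0278
d((-2, -2), (7, 9)) = 14.2127
d((-2, -2), (-5, 6)) = 8.544
d((-2, -2), (2, 1)) = 5.0
d((-2, -2), (10, 9)) = 16.2788
d((-2, -2), (-19, -14)) = 20.8087
d((-8, -19), (7, 9)) = 31.7648
d((-8, -19), (-5, 6)) = 25.1794
d((-8, -19), (2, 1)) = 22.3607
d((-8, -19), (10, 9)) = 33.2866
d((-8, -19), (-19, -14)) = 12.083
d((7, 9), (-5, 6)) = 12.3693
d((7, 9), (2, 1)) = 9.434
d((7, 9), (10, 9)) = 3.0 <-- minimum
d((7, 9), (-19, -14)) = 34.7131
d((-5, 6), (2, 1)) = 8.6023
d((-5, 6), (10, 9)) = 15.2971
d((-5, 6), (-19, -14)) = 24.4131
d((2, 1), (10, 9)) = 11.3137
d((2, 1), (-19, -14)) = 25.807
d((10, 9), (-19, -14)) = 37.0135

Closest pair: (7, 9) and (10, 9) with distance 3.0

The closest pair is (7, 9) and (10, 9) with Euclidean distance 3.0. For 7 points, brute-force pairwise comparison is shown above. For large n, the divide-and-conquer algorithm (sort by x, recurse on halves, check the dividing strip) achieves O(n log n).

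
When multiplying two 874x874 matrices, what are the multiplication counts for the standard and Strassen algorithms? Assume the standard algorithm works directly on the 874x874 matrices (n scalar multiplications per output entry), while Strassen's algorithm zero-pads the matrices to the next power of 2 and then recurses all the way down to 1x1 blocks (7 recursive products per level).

Matrix multiplication for 874x874 matrices:

Strassen's algorithm requires power-of-2 dimensions. Pad 874x874 to 1024x1024 (next power of 2).

Standard algorithm: 874^3 = 667627624 multiplications
Strassen's algorithm: 7^(log2(1024)) = 7^10 = 282475249 multiplications
Savings: 667627624 - 282475249 = 385152375 multiplications

Standard: 667627624 multiplications (874^3). Strassen: 282475249 multiplications (7^10, after padding to 1024x1024). Strassen reduces 8 recursive multiplications to 7 at each level.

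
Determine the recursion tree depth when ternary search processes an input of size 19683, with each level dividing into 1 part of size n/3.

For divide and conquer with division factor 3:

Problem sizes at each level:
Level 0: 19683
Level 1: 6561
Level 2: 2187
Level 3: 729
Level 4: 243
Level 5: 81
Level 6: 27
Level 7: 9
Level 8: 3
Level 9: 1

The root is level 0 and the size-1 base case is level 9 (the tree spans levels 0 through 9, i.e. 10 levels counting the root), so the depth is the number of divisions: log_3(19683) = 9

The recursion tree depth is log_3(19683) = 9. At each level, the problem size is divided by 3, so it takes 9 divisions to reduce to a base case of size 1. The algorithm makes 1 recursive call at each level.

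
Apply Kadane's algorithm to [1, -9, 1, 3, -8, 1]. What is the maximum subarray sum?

Using Kadane's algorithm on [1, -9, 1, 3, -8, 1]:

Scanning through the array:
Position 1 (value -9): max_ending_here = -8, max_so_far = 1
Position 2 (value 1): max_ending_here = 1, max_so_far = 1
Position 3 (value 3): max_ending_here = 4, max_so_far = 4
Position 4 (value -8): max_ending_here = -4, max_so_far = 4
Position 5 (value 1): max_ending_here = 1, max_so_far = 4

Maximum subarray: [1, 3]
Maximum sum: 4

The maximum subarray is [1, 3] with sum 4. This subarray runs from index 2 to index 3.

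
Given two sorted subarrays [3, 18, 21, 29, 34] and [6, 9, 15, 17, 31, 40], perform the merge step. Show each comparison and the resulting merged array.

Merging process:

Compare 3 vs 6: take 3 from left. Merged: [3]
Compare 18 vs 6: take 6 from right. Merged: [3, 6]
Compare 18 vs 9: take 9 from right. Merged: [3, 6, 9]
Compare 18 vs 15: take 15 from right. Merged: [3, 6, 9, 15]
Compare 18 vs 17: take 17 from right. Merged: [3, 6, 9, 15, 17]
Compare 18 vs 31: take 18 from left. Merged: [3, 6, 9, 15, 17, 18]
Compare 21 vs 31: take 21 from left. Merged: [3, 6, 9, 15, 17, 18, 21]
Compare 29 vs 31: take 29 from left. Merged: [3, 6, 9, 15, 17, 18, 21, 29]
Compare 34 vs 31: take 31 from right. Merged: [3, 6, 9, 15, 17, 18, 21, 29, 31]
Compare 34 vs 40: take 34 from left. Merged: [3, 6, 9, 15, 17, 18, 21, 29, 31, 34]
Append remaining from right: [40]. Merged: [3, 6, 9, 15, 17, 18, 21, 29, 31, 34, 40]

Final merged array: [3, 6, 9, 15, 17, 18, 21, 29, 31, 34, 40]
Total comparisons: 10

The merged array is [3, 6, 9, 15, 17, 18, 21, 29, 31, 34, 40], requiring 10 comparisons. The merge step runs in O(n) time where n is the total number of elements.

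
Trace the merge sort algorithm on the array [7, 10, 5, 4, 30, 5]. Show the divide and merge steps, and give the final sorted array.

Merge sort trace:

Split: [7, 10, 5, 4, 30, 5] -> [7, 10, 5] and [4, 30, 5]
  Split: [7, 10, 5] -> [7] and [10, 5]
    Split: [10, 5] -> [10] and [5]
    Merge: [10] + [5] -> [5, 10]
  Merge: [7] + [5, 10] -> [5, 7, 10]
  Split: [4, 30, 5] -> [4] and [30, 5]
    Split: [30, 5] -> [30] and [5]
    Merge: [30] + [5] -> [5, 30]
  Merge: [4] + [5, 30] -> [4, 5, 30]
Merge: [5, 7, 10] + [4, 5, 30] -> [4, 5, 5, 7, 10, 30]

Final sorted array: [4, 5, 5, 7, 10, 30]

The merge sort proceeds by recursively splitting the array and merging sorted halves.
After all merges, the sorted array is [4, 5, 5, 7, 10, 30].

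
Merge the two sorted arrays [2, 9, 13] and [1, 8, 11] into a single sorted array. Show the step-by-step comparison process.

Merging process:

Compare 2 vs 1: take 1 from right. Merged: [1]
Compare 2 vs 8: take 2 from left. Merged: [1, 2]
Compare 9 vs 8: take 8 from right. Merged: [1, 2, 8]
Compare 9 vs 11: take 9 from left. Merged: [1, 2, 8, 9]
Compare 13 vs 11: take 11 from right. Merged: [1, 2, 8, 9, 11]
Append remaining from left: [13]. Merged: [1, 2, 8, 9, 11, 13]

Final merged array: [1, 2, 8, 9, 11, 13]
Total comparisons: 5

The merged array is [1, 2, 8, 9, 11, 13], requiring 5 comparisons. The merge step runs in O(n) time where n is the total number of elements.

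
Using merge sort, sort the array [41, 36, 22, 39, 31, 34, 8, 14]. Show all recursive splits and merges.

Merge sort trace:

Split: [41, 36, 22, 39, 31, 34, 8, 14] -> [41, 36, 22, 39] and [31, 34, 8, 14]
  Split: [41, 36, 22, 39] -> [41, 36] and [22, 39]
    Split: [41, 36] -> [41] and [36]
    Merge: [41] + [36] -> [36, 41]
    Split: [22, 39] -> [22] and [39]
    Merge: [22] + [39] -> [22, 39]
  Merge: [36, 41] + [22, 39] -> [22, 36, 39, 41]
  Split: [31, 34, 8, 14] -> [31, 34] and [8, 14]
    Split: [31, 34] -> [31] and [34]
    Merge: [31] + [34] -> [31, 34]
    Split: [8, 14] -> [8] and [14]
    Merge: [8] + [14] -> [8, 14]
  Merge: [31, 34] + [8, 14] -> [8, 14, 31, 34]
Merge: [22, 36, 39, 41] + [8, 14, 31, 34] -> [8, 14, 22, 31, 34, 36, 39, 41]

Final sorted array: [8, 14, 22, 31, 34, 36, 39, 41]

The merge sort proceeds by recursively splitting the array and merging sorted halves.
After all merges, the sorted array is [8, 14, 22, 31, 34, 36, 39, 41].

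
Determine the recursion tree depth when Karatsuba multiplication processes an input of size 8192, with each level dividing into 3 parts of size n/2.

For divide and conquer with division factor 2:

Problem sizes at each level:
Level 0: 8192
Level 1: 4096
Level 2: 2048
Level 3: 1024
Level 4: 512
Level 5: 256
Level 6: 128
Level 7: 64
Level 8: 32
Level 9: 16
Level 10: 8
Level 11: 4
Level 12: 2
Level 13: 1

The root is level 0 and the size-1 base case is level 13 (the tree spans levels 0 through 13, i.e. 14 levels counting the root), so the depth is the number of divisions: log_2(8192) = 13

The recursion tree depth is log_2(8192) = 13. At each level, the problem size is divided by 2, so it takes 13 divisions to reduce to a base case of size 1. The algorithm makes 3 recursive calls at each level.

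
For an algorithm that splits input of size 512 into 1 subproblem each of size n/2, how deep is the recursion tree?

For divide and conquer with division factor 2:

Problem sizes at each level:
Level 0: 512
Level 1: 256
Level 2: 128
Level 3: 64
Level 4: 32
Level 5: 16
Level 6: 8
Level 7: 4
Level 8: 2
Level 9: 1

The root is level 0 and the size-1 base case is level 9 (the tree spans levels 0 through 9, i.e. 10 levels counting the root), so the depth is the number of divisions: log_2(512) = 9

The recursion tree depth is log_2(512) = 9. At each level, the problem size is divided by 2, so it takes 9 divisions to reduce to a base case of size 1. The algorithm makes 1 recursive call at each level.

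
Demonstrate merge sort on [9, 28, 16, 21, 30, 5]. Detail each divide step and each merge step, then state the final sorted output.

Merge sort trace:

Split: [9, 28, 16, 21, 30, 5] -> [9, 28, 16] and [21, 30, 5]
  Split: [9, 28, 16] -> [9] and [28, 16]
    Split: [28, 16] -> [28] and [16]
    Merge: [28] + [16] -> [16, 28]
  Merge: [9] + [16, 28] -> [9, 16, 28]
  Split: [21, 30, 5] -> [21] and [30, 5]
    Split: [30, 5] -> [30] and [5]
    Merge: [30] + [5] -> [5, 30]
  Merge: [21] + [5, 30] -> [5, 21, 30]
Merge: [9, 16, 28] + [5, 21, 30] -> [5, 9, 16, 21, 28, 30]

Final sorted array: [5, 9, 16, 21, 28, 30]

The merge sort proceeds by recursively splitting the array and merging sorted halves.
After all merges, the sorted array is [5, 9, 16, 21, 28, 30].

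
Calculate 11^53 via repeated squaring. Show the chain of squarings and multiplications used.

Computing 11^53 by squaring (build up from 11^1; each line after the first costs one multiplication):

11^1 = 11
11^2 = (11^1)^2 = 11^2 = 121
11^3 = 11 * 11^2 = 11 * 121 = 1331
11^6 = (11^3)^2 = 1331^2 = 1771561
11^12 = (11^6)^2 = 1771561^2 = 3138428376721
11^13 = 11 * 11^12 = 11 * 3138428376721 = 34522712143931
11^26 = (11^13)^2 = 34522712143931^2 = 1191817653772720942460132761
11^52 = (11^26)^2 = 1191817653772720942460132761^2 = 1420429319844313329730664601483335671261683881745483121
11^53 = 11 * 11^52 = 11 * 1420429319844313329730664601483335671261683881745483121 = 15624722518287446627037310616316692383878522699200314331

Result: 15624722518287446627037310616316692383878522699200314331
Multiplications needed: 8 (8 lines after 11^1)

11^53 = 15624722518287446627037310616316692383878522699200314331. Using exponentiation by squaring, this requires 8 multiplications. The key idea: if the exponent is even, square the half-power; if odd, multiply by the base once.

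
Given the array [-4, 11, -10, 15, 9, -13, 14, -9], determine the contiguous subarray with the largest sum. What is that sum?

Using Kadane's algorithm on [-4, 11, -10, 15, 9, -13, 14, -9]:

Scanning through the array:
Position 1 (value 11): max_ending_here = 11, max_so_far = 11
Position 2 (value -10): max_ending_here = 1, max_so_far = 11
Position 3 (value 15): max_ending_here = 16, max_so_far = 16
Position 4 (value 9): max_ending_here = 25, max_so_far = 25
Position 5 (value -13): max_ending_here = 12, max_so_far = 25
Position 6 (value 14): max_ending_here = 26, max_so_far = 26
Position 7 (value -9): max_ending_here = 17, max_so_far = 26

Maximum subarray: [11, -10, 15, 9, -13, 14]
Maximum sum: 26

The maximum subarray is [11, -10, 15, 9, -13, 14] with sum 26. This subarray runs from index 1 to index 6.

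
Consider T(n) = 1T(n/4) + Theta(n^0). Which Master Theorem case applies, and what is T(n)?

Master Theorem for T(n) = 1T(n/4) + O(n^0):

a = 1, b = 4, c = 0
log_b(a) = log_4(1) = 0.0000

Case 2: c = 0 = log_4(1) = 0.0000
T(n) = O(n^0 log n) = O(log n)

For T(n) = 1T(n/4) + O(n^0): log_4(1) = 0.0000. This is Case 2 of the Master Theorem (c = log_b(a), equal work at all levels), giving O(log n).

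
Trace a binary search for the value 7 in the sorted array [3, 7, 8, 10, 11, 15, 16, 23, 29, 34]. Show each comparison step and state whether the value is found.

Binary search for 7 in [3, 7, 8, 10, 11, 15, 16, 23, 29, 34]:

lo=0, hi=9, mid=4, arr[mid]=11 -> 11 > 7, search left half
lo=0, hi=3, mid=1, arr[mid]=7 -> Found target at index 1!

Binary search finds 7 at index 1 after 2 comparisons. The search repeatedly halves the search space by comparing with the middle element.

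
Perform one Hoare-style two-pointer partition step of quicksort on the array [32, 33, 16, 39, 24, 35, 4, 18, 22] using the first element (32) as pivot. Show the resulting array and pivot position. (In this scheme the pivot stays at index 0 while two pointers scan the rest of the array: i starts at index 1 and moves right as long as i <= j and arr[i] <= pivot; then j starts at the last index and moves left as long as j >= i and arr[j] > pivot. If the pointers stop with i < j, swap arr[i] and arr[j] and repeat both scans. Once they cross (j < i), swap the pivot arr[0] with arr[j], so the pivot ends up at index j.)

Hoare-style two-pointer partition with pivot = 32:

Initial array: [32, 33, 16, 39, 24, 35, 4, 18, 22]

Pointers start at i = 1, j = 8.
i stops at index 1 (arr[1]=33 > 32), j stops at index 8 (arr[8]=22 <= 32): swap arr[1] and arr[8], array becomes [32, 22, 16, 39, 24, 35, 4, 18, 33]
i stops at index 3 (arr[3]=39 > 32), j stops at index 7 (arr[7]=18 <= 32): swap arr[3] and arr[7], array becomes [32, 22, 16, 18, 24, 35, 4, 39, 33]
i stops at index 5 (arr[5]=35 > 32), j stops at index 6 (arr[6]=4 <= 32): swap arr[5] and arr[6], array becomes [32, 22, 16, 18, 24, 4, 35, 39, 33]
i ends at 6, j ends at 5: the pointers have crossed (j < i), so scanning stops.

Swap pivot arr[0] with arr[5] to place pivot at position 5: [4, 22, 16, 18, 24, 32, 35, 39, 33]
Pivot position: 5

After partitioning with pivot 32, the array becomes [4, 22, 16, 18, 24, 32, 35, 39, 33]. The pivot is placed at index 5. All elements to the left of the pivot are <= 32, and all elements to the right are > 32.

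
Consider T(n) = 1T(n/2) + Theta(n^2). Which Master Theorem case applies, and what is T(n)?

Master Theorem for T(n) = 1T(n/2) + O(n^2):

a = 1, b = 2, c = 2
log_b(a) = log_2(1) = 0.0000

Case 3: c = 2 > log_2(1) = 0.0000
T(n) = O(n^2) = O(n^2)

For T(n) = 1T(n/2) + O(n^2): log_2(1) = 0.0000. This is Case 3 of the Master Theorem (c > log_b(a), work dominated by root), giving O(n^2).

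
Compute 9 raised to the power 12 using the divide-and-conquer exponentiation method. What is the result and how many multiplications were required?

Computing 9^12 by squaring (build up from 9^1; each line after the first costs one multiplication):

9^1 = 9
9^2 = (9^1)^2 = 9^2 = 81
9^3 = 9 * 9^2 = 9 * 81 = 729
9^6 = (9^3)^2 = 729^2 = 531441
9^12 = (9^6)^2 = 531441^2 = 282429536481

Result: 282429536481
Multiplications needed: 4 (4 lines after 9^1)

9^12 = 282429536481. Using exponentiation by squaring, this requires 4 multiplications. The key idea: if the exponent is even, square the half-power; if odd, multiply by the base once.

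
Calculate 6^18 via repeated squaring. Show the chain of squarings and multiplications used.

Computing 6^18 by squaring (build up from 6^1; each line after the first costs one multiplication):

6^1 = 6
6^2 = (6^1)^2 = 6^2 = 36
6^4 = (6^2)^2 = 36^2 = 1296
6^8 = (6^4)^2 = 1296^2 = 1679616
6^9 = 6 * 6^8 = 6 * 1679616 = 10077696
6^18 = (6^9)^2 = 10077696^2 = 101559956668416

Result: 101559956668416
Multiplications needed: 5 (5 lines after 6^1)

6^18 = 101559956668416. Using exponentiation by squaring, this requires 5 multiplications. The key idea: if the exponent is even, square the half-power; if odd, multiply by the base once.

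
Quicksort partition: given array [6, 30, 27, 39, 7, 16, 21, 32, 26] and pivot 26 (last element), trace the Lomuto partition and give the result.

Lomuto partition with pivot = 26:

Initial array: [6, 30, 27, 39, 7, 16, 21, 32, 26]

arr[0]=6 <= 26: swap with position 0, array becomes [6, 30, 27, 39, 7, 16, 21, 32, 26]
arr[1]=30 > 26: no swap
arr[2]=27 > 26: no swap
arr[3]=39 > 26: no swap
arr[4]=7 <= 26: swap with position 1, array becomes [6, 7, 27, 39, 30, 16, 21, 32, 26]
arr[5]=16 <= 26: swap with position 2, array becomes [6, 7, 16, 39, 30, 27, 21, 32, 26]
arr[6]=21 <= 26: swap with position 3, array becomes [6, 7, 16, 21, 30, 27, 39, 32, 26]
arr[7]=32 > 26: no swap

Place pivot at position 4: [6, 7, 16, 21, 26, 27, 39, 32, 30]
Pivot position: 4

After partitioning with pivot 26, the array becomes [6, 7, 16, 21, 26, 27, 39, 32, 30]. The pivot is placed at index 4. All elements to the left of the pivot are <= 26, and all elements to the right are > 26.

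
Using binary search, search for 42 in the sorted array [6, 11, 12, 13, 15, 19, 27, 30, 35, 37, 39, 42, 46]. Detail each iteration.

Binary search for 42 in [6, 11, 12, 13, 15, 19, 27, 30, 35, 37, 39, 42, 46]:

lo=0, hi=12, mid=6, arr[mid]=27 -> 27 < 42, search right half
lo=7, hi=12, mid=9, arr[mid]=37 -> 37 < 42, search right half
lo=10, hi=12, mid=11, arr[mid]=42 -> Found target at index 11!

Binary search finds 42 at index 11 after 3 comparisons. The search repeatedly halves the search space by comparing with the middle element.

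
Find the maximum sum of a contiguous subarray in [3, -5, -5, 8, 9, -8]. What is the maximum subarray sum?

Using Kadane's algorithm on [3, -5, -5, 8, 9, -8]:

Scanning through the array:
Position 1 (value -5): max_ending_here = -2, max_so_far = 3
Position 2 (value -5): max_ending_here = -5, max_so_far = 3
Position 3 (value 8): max_ending_here = 8, max_so_far = 8
Position 4 (value 9): max_ending_here = 17, max_so_far = 17
Position 5 (value -8): max_ending_here = 9, max_so_far = 17

Maximum subarray: [8, 9]
Maximum sum: 17

The maximum subarray is [8, 9] with sum 17. This subarray runs from index 3 to index 4.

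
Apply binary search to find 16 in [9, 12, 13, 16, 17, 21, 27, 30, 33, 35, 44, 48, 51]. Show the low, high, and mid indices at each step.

Binary search for 16 in [9, 12, 13, 16, 17, 21, 27, 30, 33, 35, 44, 48, 51]:

lo=0, hi=12, mid=6, arr[mid]=27 -> 27 > 16, search left half
lo=0, hi=5, mid=2, arr[mid]=13 -> 13 < 16, search right half
lo=3, hi=5, mid=4, arr[mid]=17 -> 17 > 16, search left half
lo=3, hi=3, mid=3, arr[mid]=16 -> Found target at index 3!

Binary search finds 16 at index 3 after 4 comparisons. The search repeatedly halves the search space by comparing with the middle element.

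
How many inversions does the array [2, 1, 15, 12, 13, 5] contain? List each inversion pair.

Finding inversions in [2, 1, 15, 12, 13, 5]:

(0, 1): arr[0]=2 > arr[1]=1
(2, 3): arr[2]=15 > arr[3]=12
(2, 4): arr[2]=15 > arr[4]=13
(2, 5): arr[2]=15 > arr[5]=5
(3, 5): arr[3]=12 > arr[5]=5
(4, 5): arr[4]=13 > arr[5]=5

Total inversions: 6

The array has 6 inversion(s): (0,1), (2,3), (2,4), (2,5), (3,5), (4,5). Each pair (i,j) satisfies i < j and arr[i] > arr[j].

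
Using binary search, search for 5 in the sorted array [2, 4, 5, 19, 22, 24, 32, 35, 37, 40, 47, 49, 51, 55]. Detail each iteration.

Binary search for 5 in [2, 4, 5, 19, 22, 24, 32, 35, 37, 40, 47, 49, 51, 55]:

lo=0, hi=13, mid=6, arr[mid]=32 -> 32 > 5, search left half
lo=0, hi=5, mid=2, arr[mid]=5 -> Found target at index 2!

Binary search finds 5 at index 2 after 2 comparisons. The search repeatedly halves the search space by comparing with the middle element.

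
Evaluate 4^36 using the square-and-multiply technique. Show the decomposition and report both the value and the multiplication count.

Computing 4^36 by squaring (build up from 4^1; each line after the first costs one multiplication):

4^1 = 4
4^2 = (4^1)^2 = 4^2 = 16
4^4 = (4^2)^2 = 16^2 = 256
4^8 = (4^4)^2 = 256^2 = 65536
4^9 = 4 * 4^8 = 4 * 65536 = 262144
4^18 = (4^9)^2 = 262144^2 = 68719476736
4^36 = (4^18)^2 = 68719476736^2 = 4722366482869645213696

Result: 4722366482869645213696
Multiplications needed: 6 (6 lines after 4^1)

4^36 = 4722366482869645213696. Using exponentiation by squaring, this requires 6 multiplications. The key idea: if the exponent is even, square the half-power; if odd, multiply by the base once.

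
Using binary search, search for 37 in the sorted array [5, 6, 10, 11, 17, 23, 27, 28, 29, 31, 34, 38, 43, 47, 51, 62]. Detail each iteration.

Binary search for 37 in [5, 6, 10, 11, 17, 23, 27, 28, 29, 31, 34, 38, 43, 47, 51, 62]:

lo=0, hi=15, mid=7, arr[mid]=28 -> 28 < 37, search right half
lo=8, hi=15, mid=11, arr[mid]=38 -> 38 > 37, search left half
lo=8, hi=10, mid=9, arr[mid]=31 -> 31 < 37, search right half
lo=10, hi=10, mid=10, arr[mid]=34 -> 34 < 37, search right half
lo=11 > hi=10, target 37 not found

Binary search determines that 37 is not in the array after 4 comparisons. The search space was exhausted without finding the target.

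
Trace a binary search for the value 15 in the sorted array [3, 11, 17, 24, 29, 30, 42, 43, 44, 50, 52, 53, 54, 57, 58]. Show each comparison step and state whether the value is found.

Binary search for 15 in [3, 11, 17, 24, 29, 30, 42, 43, 44, 50, 52, 53, 54, 57, 58]:

lo=0, hi=14, mid=7, arr[mid]=43 -> 43 > 15, search left half
lo=0, hi=6, mid=3, arr[mid]=24 -> 24 > 15, search left half
lo=0, hi=2, mid=1, arr[mid]=11 -> 11 < 15, search right half
lo=2, hi=2, mid=2, arr[mid]=17 -> 17 > 15, search left half
lo=2 > hi=1, target 15 not found

Binary search determines that 15 is not in the array after 4 comparisons. The search space was exhausted without finding the target.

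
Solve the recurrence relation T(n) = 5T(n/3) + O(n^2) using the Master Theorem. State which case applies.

Master Theorem for T(n) = 5T(n/3) + O(n^2):

a = 5, b = 3, c = 2
log_b(a) = log_3(5) = 1.4650

Case 3: c = 2 > log_3(5) = 1.4650
T(n) = O(n^2) = O(n^2)

For T(n) = 5T(n/3) + O(n^2): log_3(5) = 1.4650. This is Case 3 of the Master Theorem (c > log_b(a), work dominated by root), giving O(n^2).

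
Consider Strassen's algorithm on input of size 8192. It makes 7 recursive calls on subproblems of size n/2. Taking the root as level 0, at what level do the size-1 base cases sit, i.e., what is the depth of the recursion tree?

For divide and conquer with division factor 2:

Problem sizes at each level:
Level 0: 8192
Level 1: 4096
Level 2: 2048
Level 3: 1024
Level 4: 512
Level 5: 256
Level 6: 128
Level 7: 64
Level 8: 32
Level 9: 16
Level 10: 8
Level 11: 4
Level 12: 2
Level 13: 1

The root is level 0 and the size-1 base case is level 13 (the tree spans levels 0 through 13, i.e. 14 levels counting the root), so the depth is the number of divisions: log_2(8192) = 13

The recursion tree depth is log_2(8192) = 13. At each level, the problem size is divided by 2, so it takes 13 divisions to reduce to a base case of size 1. The algorithm makes 7 recursive calls at each level.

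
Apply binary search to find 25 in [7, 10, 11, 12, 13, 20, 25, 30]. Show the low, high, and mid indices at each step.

Binary search for 25 in [7, 10, 11, 12, 13, 20, 25, 30]:

lo=0, hi=7, mid=3, arr[mid]=12 -> 12 < 25, search right half
lo=4, hi=7, mid=5, arr[mid]=20 -> 20 < 25, search right half
lo=6, hi=7, mid=6, arr[mid]=25 -> Found target at index 6!

Binary search finds 25 at index 6 after 3 comparisons. The search repeatedly halves the search space by comparing with the middle element.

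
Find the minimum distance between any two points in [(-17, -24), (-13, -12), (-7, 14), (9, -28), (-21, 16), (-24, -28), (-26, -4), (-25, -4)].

Computing all pairwise distances among 8 points:

d((-17, -24), (-13, -12)) = 12.6491
d((-17, -24), (-7, 14)) = 39.2938
d((-17, -24), (9, -28)) = 26.3059
d((-17, -24), (-21, 16)) = 40.1995
d((-17, -24), (-24, -28)) = 8.0623
d((-17, -24), (-26, -4)) = 21.9317
d((-17, -24), (-25, -4)) = 21.5407
d((-13, -12), (-7, 14)) = 26.6833
d((-13, -12), (9, -28)) = 27.2029
d((-13, -12), (-21, 16)) = 29.1204
d((-13, -12), (-24, -28)) = 19.4165
d((-13, -12), (-26, -4)) = 15.2643
d((-13, -12), (-25, -4)) = 14.4222
d((-7, 14), (9, -28)) = 44.9444
d((-7, 14), (-21, 16)) = 14.1421
d((-7, 14), (-24, -28)) = 45.31
d((-7, 14), (-26, -4)) = 26.1725
d((-7, 14), (-25, -4)) = 25.4558
d((9, -28), (-21, 16)) = 53.2541
d((9, -28), (-24, -28)) = 33.0
d((9, -28), (-26, -4)) = 42.4382
d((9, -28), (-25, -4)) = 41.6173
d((-21, 16), (-24, -28)) = 44.1022
d((-21, 16), (-26, -4)) = 20.6155
d((-21, 16), (-25, -4)) = 20.3961
d((-24, -28), (-26, -4)) = 24.0832
d((-24, -28), (-25, -4)) = 24.0208
d((-26, -4), (-25, -4)) = 1.0 <-- minimum

Closest pair: (-26, -4) and (-25, -4) with distance 1.0

The closest pair is (-26, -4) and (-25, -4) with Euclidean distance 1.0. For 8 points, brute-force pairwise comparison is shown above. For large n, the divide-and-conquer algorithm (sort by x, recurse on halves, check the dividing strip) achieves O(n log n).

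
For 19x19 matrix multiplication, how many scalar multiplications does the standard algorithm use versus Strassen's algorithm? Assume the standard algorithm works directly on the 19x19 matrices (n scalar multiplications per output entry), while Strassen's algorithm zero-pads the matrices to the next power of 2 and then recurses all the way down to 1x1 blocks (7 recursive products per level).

Matrix multiplication for 19x19 matrices:

Strassen's algorithm requires power-of-2 dimensions. Pad 19x19 to 32x32 (next power of 2).

Standard algorithm: 19^3 = 6859 multiplications
Strassen's algorithm: 7^(log2(32)) = 7^5 = 16807 multiplications
Difference: 6859 - 16807 = -9948 (Strassen uses MORE here due to padding overhead — for small or just-over-power-of-2 n, padding can outweigh the per-level savings)

Standard: 6859 multiplications (19^3). Strassen: 16807 multiplications (7^5, after padding to 32x32). Strassen reduces 8 recursive multiplications to 7 at each level.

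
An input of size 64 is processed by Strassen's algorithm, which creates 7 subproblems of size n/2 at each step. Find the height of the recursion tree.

For divide and conquer with division factor 2:

Problem sizes at each level:
Level 0: 64
Level 1: 32
Level 2: 16
Level 3: 8
Level 4: 4
Level 5: 2
Level 6: 1

The root is level 0 and the size-1 base case is level 6 (the tree spans levels 0 through 6, i.e. 7 levels counting the root), so the depth is the number of divisions: log_2(64) = 6

The recursion tree depth is log_2(64) = 6. At each level, the problem size is divided by 2, so it takes 6 divisions to reduce to a base case of size 1. The algorithm makes 7 recursive calls at each level.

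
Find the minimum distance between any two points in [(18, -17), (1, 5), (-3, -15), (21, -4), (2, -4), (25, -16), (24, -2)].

Computing all pairwise distances among 7 points:

d((18, -17), (1, 5)) = 27.8029
d((18, -17), (-3, -15)) = 21.095
d((18, -17), (21, -4)) = 13.3417
d((18, -17), (2, -4)) = 20.6155
d((18, -17), (25, -16)) = 7.0711
d((18, -17), (24, -2)) = 16.1555
d((1, 5), (-3, -15)) = 20.3961
d((1, 5), (21, -4)) = 21.9317
d((1, 5), (2, -4)) = 9.0554
d((1, 5), (25, -16)) = 31.8904
d((1, 5), (24, -2)) = 24.0416
d((-3, -15), (21, -4)) = 26.4008
d((-3, -15), (2, -4)) = 12.083
d((-3, -15), (25, -16)) = 28.0179
d((-3, -15), (24, -2)) = 29.9666
d((21, -4), (2, -4)) = 19.0
d((21, -4), (25, -16)) = 12.6491
d((21, -4), (24, -2)) = 3.6056 <-- minimum
d((2, -4), (25, -16)) = 25.9422
d((2, -4), (24, -2)) = 22.0907
d((25, -16), (24, -2)) = 14.0357

Closest pair: (21, -4) and (24, -2) with distance 3.6056

The closest pair is (21, -4) and (24, -2) with Euclidean distance 3.6056. For 7 points, brute-force pairwise comparison is shown above. For large n, the divide-and-conquer algorithm (sort by x, recurse on halves, check the dividing strip) achieves O(n log n).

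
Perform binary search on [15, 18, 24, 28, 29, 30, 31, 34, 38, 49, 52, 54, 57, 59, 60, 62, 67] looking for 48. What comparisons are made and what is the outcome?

Binary search for 48 in [15, 18, 24, 28, 29, 30, 31, 34, 38, 49, 52, 54, 57, 59, 60, 62, 67]:

lo=0, hi=16, mid=8, arr[mid]=38 -> 38 < 48, search right half
lo=9, hi=16, mid=12, arr[mid]=57 -> 57 > 48, search left half
lo=9, hi=11, mid=10, arr[mid]=52 -> 52 > 48, search left half
lo=9, hi=9, mid=9, arr[mid]=49 -> 49 > 48, search left half
lo=9 > hi=8, target 48 not found

Binary search determines that 48 is not in the array after 4 comparisons. The search space was exhausted without finding the target.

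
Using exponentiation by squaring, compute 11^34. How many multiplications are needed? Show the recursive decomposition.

Computing 11^34 by squaring (build up from 11^1; each line after the first costs one multiplication):

11^1 = 11
11^2 = (11^1)^2 = 11^2 = 121
11^4 = (11^2)^2 = 121^2 = 14641
11^8 = (11^4)^2 = 14641^2 = 214358881
11^16 = (11^8)^2 = 214358881^2 = 45949729863572161
11^17 = 11 * 11^16 = 11 * 45949729863572161 = 505447028499293771
11^34 = (11^17)^2 = 505447028499293771^2 = 255476698618765889551019445759400441

Result: 255476698618765889551019445759400441
Multiplications needed: 6 (6 lines after 11^1)

11^34 = 255476698618765889551019445759400441. Using exponentiation by squaring, this requires 6 multiplications. The key idea: if the exponent is even, square the half-power; if odd, multiply by the base once.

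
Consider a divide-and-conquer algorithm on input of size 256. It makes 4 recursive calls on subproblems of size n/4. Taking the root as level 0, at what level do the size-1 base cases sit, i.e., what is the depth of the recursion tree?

For divide and conquer with division factor 4:

Problem sizes at each level:
Level 0: 256
Level 1: 64
Level 2: 16
Level 3: 4
Level 4: 1

The root is level 0 and the size-1 base case is level 4 (the tree spans levels 0 through 4, i.e. 5 levels counting the root), so the depth is the number of divisions: log_4(256) = 4

The recursion tree depth is log_4(256) = 4. At each level, the problem size is divided by 4, so it takes 4 divisions to reduce to a base case of size 1. The algorithm makes 4 recursive calls at each level.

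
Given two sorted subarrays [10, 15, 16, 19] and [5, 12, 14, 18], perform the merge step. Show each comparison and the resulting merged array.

Merging process:

Compare 10 vs 5: take 5 from right. Merged: [5]
Compare 10 vs 12: take 10 from left. Merged: [5, 10]
Compare 15 vs 12: take 12 from right. Merged: [5, 10, 12]
Compare 15 vs 14: take 14 from right. Merged: [5, 10, 12, 14]
Compare 15 vs 18: take 15 from left. Merged: [5, 10, 12, 14, 15]
Compare 16 vs 18: take 16 from left. Merged: [5, 10, 12, 14, 15, 16]
Compare 19 vs 18: take 18 from right. Merged: [5, 10, 12, 14, 15, 16, 18]
Append remaining from left: [19]. Merged: [5, 10, 12, 14, 15, 16, 18, 19]

Final merged array: [5, 10, 12, 14, 15, 16, 18, 19]
Total comparisons: 7

The merged array is [5, 10, 12, 14, 15, 16, 18, 19], requiring 7 comparisons. The merge step runs in O(n) time where n is the total number of elements.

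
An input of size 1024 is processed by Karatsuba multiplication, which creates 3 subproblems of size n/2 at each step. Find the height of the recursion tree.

For divide and conquer with division factor 2:

Problem sizes at each level:
Level 0: 1024
Level 1: 512
Level 2: 256
Level 3: 128
Level 4: 64
Level 5: 32
Level 6: 16
Level 7: 8
Level 8: 4
Level 9: 2
Level 10: 1

The root is level 0 and the size-1 base case is level 10 (the tree spans levels 0 through 10, i.e. 11 levels counting the root), so the depth is the number of divisions: log_2(1024) = 10

The recursion tree depth is log_2(1024) = 10. At each level, the problem size is divided by 2, so it takes 10 divisions to reduce to a base case of size 1. The algorithm makes 3 recursive calls at each level.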